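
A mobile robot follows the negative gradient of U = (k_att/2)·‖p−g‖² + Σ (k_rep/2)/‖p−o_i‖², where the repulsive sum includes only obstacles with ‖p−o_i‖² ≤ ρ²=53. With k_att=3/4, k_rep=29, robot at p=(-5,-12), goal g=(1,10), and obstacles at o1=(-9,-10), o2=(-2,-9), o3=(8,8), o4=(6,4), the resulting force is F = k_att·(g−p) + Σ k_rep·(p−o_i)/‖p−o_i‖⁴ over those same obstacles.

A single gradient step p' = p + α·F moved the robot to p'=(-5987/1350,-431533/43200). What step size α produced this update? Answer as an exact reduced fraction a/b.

α = 1/8

F_att = 3/4·(g−p) = 3/4·(6,22) = (4.5000,16.5000)
o1: d²=20 ≤ ρ²=53; F_rep = 29·(4,-2)/20² = (0.2900,-0.1450)
o2: d²=18 ≤ ρ²=53; F_rep = 29·(-3,-3)/18² = (-0.2685,-0.2685)
o3: d²=569 > ρ²=53 → inactive
o4: d²=377 > ρ²=53 → inactive
F = F_att + ΣF_rep = (4.5215,16.0865)
Δp = p'−p = (0.5652,2.0108); α = Δx/Fx = (763/1350) / (3052/675) = 1/8
check: Δy/Fy = (86867/43200) / (86867/5400) = 1/8 ✓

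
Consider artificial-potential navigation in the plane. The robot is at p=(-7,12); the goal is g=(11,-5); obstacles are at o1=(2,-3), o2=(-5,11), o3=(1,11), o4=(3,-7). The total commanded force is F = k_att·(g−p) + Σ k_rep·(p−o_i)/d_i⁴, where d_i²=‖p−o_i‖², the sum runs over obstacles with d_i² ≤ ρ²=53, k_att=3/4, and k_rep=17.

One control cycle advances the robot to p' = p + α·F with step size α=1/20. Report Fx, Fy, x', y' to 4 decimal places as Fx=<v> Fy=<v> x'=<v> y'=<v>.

F_att = 3/4·(g−p) = 3/4·(18,-17) = (13.5000,-12.7500)
o1: d²=306 > ρ²=53 → inactive
o2: d²=5 ≤ ρ²=53; F_rep = 17·(-2,1)/5² = (-1.3600,0.6800)
o3: d²=65 > ρ²=53 → inactive
o4: d²=461 > ρ²=53 → inactive
F = F_att + ΣF_rep = (12.1400,-12.0700)
p' = p + 1/20·F = (-6.3930,11.3965)

Fx=12.1400 Fy=-12.0700 x'=-6.3930 y'=11.3965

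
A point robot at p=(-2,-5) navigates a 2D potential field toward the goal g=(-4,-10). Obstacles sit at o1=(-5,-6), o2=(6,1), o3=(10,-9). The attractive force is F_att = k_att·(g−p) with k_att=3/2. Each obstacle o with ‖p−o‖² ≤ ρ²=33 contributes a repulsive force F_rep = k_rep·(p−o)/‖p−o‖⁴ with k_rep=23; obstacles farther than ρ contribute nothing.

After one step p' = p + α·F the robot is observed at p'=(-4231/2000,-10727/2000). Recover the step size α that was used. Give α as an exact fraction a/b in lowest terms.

F_att = 3/2·(g−p) = 3/2·(-2,-5) = (-3.0000,-7.5000)
o1: d²=10 ≤ ρ²=33; F_rep = 23·(3,1)/10² = (0.6900,0.2300)
o2: d²=100 > ρ²=33 → inactive
o3: d²=160 > ρ²=33 → inactive
F = F_att + ΣF_rep = (-2.3100,-7.2700)
Δp = p'−p = (-0.1155,-0.3635); α = Δx/Fx = (-231/2000) / (-231/100) = 1/20
check: Δy/Fy = (-727/2000) / (-727/100) = 1/20 ✓

α = 1/20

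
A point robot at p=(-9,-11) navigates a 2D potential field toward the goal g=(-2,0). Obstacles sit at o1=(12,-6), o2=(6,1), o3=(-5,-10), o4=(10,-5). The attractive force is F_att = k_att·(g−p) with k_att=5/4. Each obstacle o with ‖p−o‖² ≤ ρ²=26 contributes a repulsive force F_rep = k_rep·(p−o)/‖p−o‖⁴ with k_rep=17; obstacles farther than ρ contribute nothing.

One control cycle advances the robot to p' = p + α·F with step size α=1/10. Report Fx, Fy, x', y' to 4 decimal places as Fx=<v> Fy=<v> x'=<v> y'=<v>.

F_att = 5/4·(g−p) = 5/4·(7,11) = (8.7500,13.7500)
o1: d²=466 > ρ²=26 → inactive
o2: d²=369 > ρ²=26 → inactive
o3: d²=17 ≤ ρ²=26; F_rep = 17·(-4,-1)/17² = (-0.2353,-0.0588)
o4: d²=397 > ρ²=26 → inactive
F = F_att + ΣF_rep = (8.5147,13.6912)
p' = p + 1/10·F = (-8.1485,-9.6309)

Fx=8.5147 Fy=13.6912 x'=-8.1485 y'=-9.6309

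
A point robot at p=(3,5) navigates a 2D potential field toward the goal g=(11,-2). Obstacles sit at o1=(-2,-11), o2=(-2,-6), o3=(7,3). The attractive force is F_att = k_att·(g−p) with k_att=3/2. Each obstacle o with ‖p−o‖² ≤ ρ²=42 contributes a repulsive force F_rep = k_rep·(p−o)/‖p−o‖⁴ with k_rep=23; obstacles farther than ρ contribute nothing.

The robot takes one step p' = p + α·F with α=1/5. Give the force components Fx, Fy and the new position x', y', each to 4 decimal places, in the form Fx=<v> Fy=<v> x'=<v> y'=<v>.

F_att = 3/2·(g−p) = 3/2·(8,-7) = (12.0000,-10.5000)
o1: d²=281 > ρ²=42 → inactive
o2: d²=146 > ρ²=42 → inactive
o3: d²=20 ≤ ρ²=42; F_rep = 23·(-4,2)/20² = (-0.2300,0.1150)
F = F_att + ΣF_rep = (11.7700,-10.3850)
p' = p + 1/5·F = (5.3540,2.9230)

Fx=11.7700 Fy=-10.3850 x'=5.3540 y'=2.9230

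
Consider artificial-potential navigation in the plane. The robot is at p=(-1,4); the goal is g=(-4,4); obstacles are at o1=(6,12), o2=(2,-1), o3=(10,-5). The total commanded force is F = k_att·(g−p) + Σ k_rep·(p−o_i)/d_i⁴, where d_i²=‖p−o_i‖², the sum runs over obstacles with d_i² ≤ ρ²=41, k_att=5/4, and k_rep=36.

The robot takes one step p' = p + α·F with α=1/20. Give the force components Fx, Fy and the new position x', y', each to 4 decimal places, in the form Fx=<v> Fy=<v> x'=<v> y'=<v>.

F_att = 5/4·(g−p) = 5/4·(-3,0) = (-3.7500,0.0000)
o1: d²=113 > ρ²=41 → inactive
o2: d²=34 ≤ ρ²=41; F_rep = 36·(-3,5)/34² = (-0.0934,0.1557)
o3: d²=202 > ρ²=41 → inactive
F = F_att + ΣF_rep = (-3.8434,0.1557)
p' = p + 1/20·F = (-1.1922,4.0078)

Fx=-3.8434 Fy=0.1557 x'=-1.1922 y'=4.0078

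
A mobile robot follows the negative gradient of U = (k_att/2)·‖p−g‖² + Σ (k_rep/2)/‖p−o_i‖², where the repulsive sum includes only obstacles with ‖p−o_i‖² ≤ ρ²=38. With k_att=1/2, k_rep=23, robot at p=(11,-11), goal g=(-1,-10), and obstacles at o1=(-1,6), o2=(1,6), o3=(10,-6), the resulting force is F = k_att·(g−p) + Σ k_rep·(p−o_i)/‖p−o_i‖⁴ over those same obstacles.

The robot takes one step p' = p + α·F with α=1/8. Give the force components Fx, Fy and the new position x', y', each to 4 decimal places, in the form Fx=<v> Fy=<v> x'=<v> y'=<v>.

F_att = 1/2·(g−p) = 1/2·(-12,1) = (-6.0000,0.5000)
o1: d²=433 > ρ²=38 → inactive
o2: d²=389 > ρ²=38 → inactive
o3: d²=26 ≤ ρ²=38; F_rep = 23·(1,-5)/26² = (0.0340,-0.1701)
F = F_att + ΣF_rep = (-5.9660,0.3299)
p' = p + 1/8·F = (10.2543,-10.9588)

Fx=-5.9660 Fy=0.3299 x'=10.2543 y'=-10.9588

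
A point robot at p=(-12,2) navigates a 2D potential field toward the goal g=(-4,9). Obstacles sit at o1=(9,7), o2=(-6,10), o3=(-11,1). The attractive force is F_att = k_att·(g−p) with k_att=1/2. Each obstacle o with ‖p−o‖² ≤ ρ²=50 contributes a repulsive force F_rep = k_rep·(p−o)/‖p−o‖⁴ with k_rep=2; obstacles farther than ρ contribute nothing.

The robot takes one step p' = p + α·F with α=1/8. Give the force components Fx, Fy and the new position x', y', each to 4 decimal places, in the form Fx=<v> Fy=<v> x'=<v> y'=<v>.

Fx=3.5000 Fy=4.0000 x'=-11.5625 y'=2.5000

F_att = 1/2·(g−p) = 1/2·(8,7) = (4.0000,3.5000)
o1: d²=466 > ρ²=50 → inactive
o2: d²=100 > ρ²=50 → inactive
o3: d²=2 ≤ ρ²=50; F_rep = 2·(-1,1)/2² = (-0.5000,0.5000)
F = F_att + ΣF_rep = (3.5000,4.0000)
p' = p + 1/8·F = (-11.5625,2.5000)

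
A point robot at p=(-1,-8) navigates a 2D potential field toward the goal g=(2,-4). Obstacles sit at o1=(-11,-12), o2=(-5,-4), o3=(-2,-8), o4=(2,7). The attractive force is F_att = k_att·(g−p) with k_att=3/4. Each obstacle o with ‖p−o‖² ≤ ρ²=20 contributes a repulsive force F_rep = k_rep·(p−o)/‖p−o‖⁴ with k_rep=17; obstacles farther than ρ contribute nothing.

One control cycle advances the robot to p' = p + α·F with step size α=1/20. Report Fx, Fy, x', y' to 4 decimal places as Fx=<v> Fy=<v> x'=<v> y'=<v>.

F_att = 3/4·(g−p) = 3/4·(3,4) = (2.2500,3.0000)
o1: d²=116 > ρ²=20 → inactive
o2: d²=32 > ρ²=20 → inactive
o3: d²=1 ≤ ρ²=20; F_rep = 17·(1,0)/1² = (17.0000,0.0000)
o4: d²=234 > ρ²=20 → inactive
F = F_att + ΣF_rep = (19.2500,3.0000)
p' = p + 1/20·F = (-0.0375,-7.8500)

Fx=19.2500 Fy=3.0000 x'=-0.0375 y'=-7.8500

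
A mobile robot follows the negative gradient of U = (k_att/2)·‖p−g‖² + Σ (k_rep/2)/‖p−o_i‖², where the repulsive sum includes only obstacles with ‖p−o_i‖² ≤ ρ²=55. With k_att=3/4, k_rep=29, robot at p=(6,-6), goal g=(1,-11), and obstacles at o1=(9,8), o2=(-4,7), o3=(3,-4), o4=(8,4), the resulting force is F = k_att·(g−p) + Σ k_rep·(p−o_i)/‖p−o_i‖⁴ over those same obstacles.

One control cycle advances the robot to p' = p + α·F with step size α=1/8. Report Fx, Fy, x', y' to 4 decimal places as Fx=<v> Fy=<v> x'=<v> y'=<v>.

F_att = 3/4·(g−p) = 3/4·(-5,-5) = (-3.7500,-3.7500)
o1: d²=205 > ρ²=55 → inactive
o2: d²=269 > ρ²=55 → inactive
o3: d²=13 ≤ ρ²=55; F_rep = 29·(3,-2)/13² = (0.5148,-0.3432)
o4: d²=104 > ρ²=55 → inactive
F = F_att + ΣF_rep = (-3.2352,-4.0932)
p' = p + 1/8·F = (5.5956,-6.5116)

Fx=-3.2352 Fy=-4.0932 x'=5.5956 y'=-6.5116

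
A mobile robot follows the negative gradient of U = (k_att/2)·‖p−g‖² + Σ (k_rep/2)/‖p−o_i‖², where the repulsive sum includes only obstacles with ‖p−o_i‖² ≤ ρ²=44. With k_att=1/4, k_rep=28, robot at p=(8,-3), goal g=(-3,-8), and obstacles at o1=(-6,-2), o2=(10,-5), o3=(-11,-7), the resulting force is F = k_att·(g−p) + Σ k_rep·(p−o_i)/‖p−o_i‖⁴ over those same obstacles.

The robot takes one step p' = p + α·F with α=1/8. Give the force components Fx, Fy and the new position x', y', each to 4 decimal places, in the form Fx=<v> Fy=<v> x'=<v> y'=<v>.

Fx=-3.6250 Fy=-0.3750 x'=7.5469 y'=-3.0469

F_att = 1/4·(g−p) = 1/4·(-11,-5) = (-2.7500,-1.2500)
o1: d²=197 > ρ²=44 → inactive
o2: d²=8 ≤ ρ²=44; F_rep = 28·(-2,2)/8² = (-0.8750,0.8750)
o3: d²=377 > ρ²=44 → inactive
F = F_att + ΣF_rep = (-3.6250,-0.3750)
p' = p + 1/8·F = (7.5469,-3.0469)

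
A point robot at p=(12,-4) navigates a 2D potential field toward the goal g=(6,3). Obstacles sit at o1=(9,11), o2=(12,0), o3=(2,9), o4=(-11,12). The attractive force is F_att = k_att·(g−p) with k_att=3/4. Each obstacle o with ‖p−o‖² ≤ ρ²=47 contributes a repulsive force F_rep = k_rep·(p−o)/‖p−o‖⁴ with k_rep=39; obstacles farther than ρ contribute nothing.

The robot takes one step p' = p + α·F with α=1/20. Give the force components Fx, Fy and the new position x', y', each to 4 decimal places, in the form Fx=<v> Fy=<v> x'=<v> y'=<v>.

F_att = 3/4·(g−p) = 3/4·(-6,7) = (-4.5000,5.2500)
o1: d²=234 > ρ²=47 → inactive
o2: d²=16 ≤ ρ²=47; F_rep = 39·(0,-4)/16² = (0.0000,-0.6094)
o3: d²=269 > ρ²=47 → inactive
o4: d²=785 > ρ²=47 → inactive
F = F_att + ΣF_rep = (-4.5000,4.6406)
p' = p + 1/20·F = (11.7750,-3.7680)

Fx=-4.5000 Fy=4.6406 x'=11.7750 y'=-3.7680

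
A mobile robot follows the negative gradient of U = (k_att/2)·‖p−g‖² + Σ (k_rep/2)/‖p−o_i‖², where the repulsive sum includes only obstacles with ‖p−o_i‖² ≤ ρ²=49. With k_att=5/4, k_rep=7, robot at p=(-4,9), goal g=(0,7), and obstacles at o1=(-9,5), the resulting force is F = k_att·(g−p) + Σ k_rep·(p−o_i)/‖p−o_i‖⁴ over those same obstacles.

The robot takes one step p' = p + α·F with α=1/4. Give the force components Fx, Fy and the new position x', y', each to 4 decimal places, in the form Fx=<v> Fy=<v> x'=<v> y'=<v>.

F_att = 5/4·(g−p) = 5/4·(4,-2) = (5.0000,-2.5000)
o1: d²=41 ≤ ρ²=49; F_rep = 7·(5,4)/41² = (0.0208,0.0167)
F = F_att + ΣF_rep = (5.0208,-2.4833)
p' = p + 1/4·F = (-2.7448,8.3792)

Fx=5.0208 Fy=-2.4833 x'=-2.7448 y'=8.3792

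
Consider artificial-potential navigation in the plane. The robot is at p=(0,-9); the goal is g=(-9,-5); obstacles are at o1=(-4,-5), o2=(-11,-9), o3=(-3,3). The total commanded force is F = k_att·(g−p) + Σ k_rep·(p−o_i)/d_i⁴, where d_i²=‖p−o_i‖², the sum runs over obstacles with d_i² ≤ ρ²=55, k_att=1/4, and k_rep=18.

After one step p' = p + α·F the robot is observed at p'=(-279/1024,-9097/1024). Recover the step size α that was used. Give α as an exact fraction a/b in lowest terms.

F_att = 1/4·(g−p) = 1/4·(-9,4) = (-2.2500,1.0000)
o1: d²=32 ≤ ρ²=55; F_rep = 18·(4,-4)/32² = (0.0703,-0.0703)
o2: d²=121 > ρ²=55 → inactive
o3: d²=153 > ρ²=55 → inactive
F = F_att + ΣF_rep = (-2.1797,0.9297)
Δp = p'−p = (-0.2725,0.1162); α = Δx/Fx = (-279/1024) / (-279/128) = 1/8
check: Δy/Fy = (119/1024) / (119/128) = 1/8 ✓

α = 1/8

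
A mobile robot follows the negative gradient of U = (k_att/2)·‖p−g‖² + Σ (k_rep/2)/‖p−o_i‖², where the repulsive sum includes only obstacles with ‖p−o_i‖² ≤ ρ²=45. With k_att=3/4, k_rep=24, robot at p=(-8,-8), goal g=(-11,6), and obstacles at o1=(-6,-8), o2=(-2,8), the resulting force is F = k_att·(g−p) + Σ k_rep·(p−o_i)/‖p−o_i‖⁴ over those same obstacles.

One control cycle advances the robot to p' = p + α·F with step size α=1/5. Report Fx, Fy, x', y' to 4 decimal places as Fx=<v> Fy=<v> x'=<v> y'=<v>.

Fx=-5.2500 Fy=10.5000 x'=-9.0500 y'=-5.9000

F_att = 3/4·(g−p) = 3/4·(-3,14) = (-2.2500,10.5000)
o1: d²=4 ≤ ρ²=45; F_rep = 24·(-2,0)/4² = (-3.0000,0.0000)
o2: d²=292 > ρ²=45 → inactive
F = F_att + ΣF_rep = (-5.2500,10.5000)
p' = p + 1/5·F = (-9.0500,-5.9000)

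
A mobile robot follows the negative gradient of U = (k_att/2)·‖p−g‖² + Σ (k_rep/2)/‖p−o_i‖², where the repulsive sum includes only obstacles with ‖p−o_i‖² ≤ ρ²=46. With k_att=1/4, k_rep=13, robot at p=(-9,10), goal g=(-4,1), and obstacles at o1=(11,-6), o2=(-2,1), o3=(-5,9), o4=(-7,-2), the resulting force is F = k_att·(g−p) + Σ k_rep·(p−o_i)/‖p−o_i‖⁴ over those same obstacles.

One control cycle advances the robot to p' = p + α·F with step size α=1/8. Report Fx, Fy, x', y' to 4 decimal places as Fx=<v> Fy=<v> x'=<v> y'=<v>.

F_att = 1/4·(g−p) = 1/4·(5,-9) = (1.2500,-2.2500)
o1: d²=656 > ρ²=46 → inactive
o2: d²=130 > ρ²=46 → inactive
o3: d²=17 ≤ ρ²=46; F_rep = 13·(-4,1)/17² = (-0.1799,0.0450)
o4: d²=148 > ρ²=46 → inactive
F = F_att + ΣF_rep = (1.0701,-2.2050)
p' = p + 1/8·F = (-8.8662,9.7244)

Fx=1.0701 Fy=-2.2050 x'=-8.8662 y'=9.7244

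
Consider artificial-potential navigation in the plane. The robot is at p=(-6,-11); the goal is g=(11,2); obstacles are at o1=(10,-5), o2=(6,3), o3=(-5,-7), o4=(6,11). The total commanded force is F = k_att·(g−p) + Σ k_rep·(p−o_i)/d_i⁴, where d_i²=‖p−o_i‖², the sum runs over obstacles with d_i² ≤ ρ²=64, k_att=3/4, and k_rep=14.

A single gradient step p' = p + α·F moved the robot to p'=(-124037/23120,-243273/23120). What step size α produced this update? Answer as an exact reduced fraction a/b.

α = 1/20

F_att = 3/4·(g−p) = 3/4·(17,13) = (12.7500,9.7500)
o1: d²=292 > ρ²=64 → inactive
o2: d²=340 > ρ²=64 → inactive
o3: d²=17 ≤ ρ²=64; F_rep = 14·(-1,-4)/17² = (-0.0484,-0.1938)
o4: d²=628 > ρ²=64 → inactive
F = F_att + ΣF_rep = (12.7016,9.5562)
Δp = p'−p = (0.6351,0.4778); α = Δx/Fx = (14683/23120) / (14683/1156) = 1/20
check: Δy/Fy = (11047/23120) / (11047/1156) = 1/20 ✓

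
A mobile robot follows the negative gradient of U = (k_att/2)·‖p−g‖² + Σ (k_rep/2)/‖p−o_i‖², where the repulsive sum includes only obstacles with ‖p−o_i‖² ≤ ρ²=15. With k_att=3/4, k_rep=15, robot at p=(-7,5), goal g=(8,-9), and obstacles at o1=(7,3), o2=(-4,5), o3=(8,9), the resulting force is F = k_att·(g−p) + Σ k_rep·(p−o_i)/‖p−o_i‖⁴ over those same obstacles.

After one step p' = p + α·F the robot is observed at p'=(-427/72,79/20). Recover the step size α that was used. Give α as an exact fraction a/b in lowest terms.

F_att = 3/4·(g−p) = 3/4·(15,-14) = (11.2500,-10.5000)
o1: d²=200 > ρ²=15 → inactive
o2: d²=9 ≤ ρ²=15; F_rep = 15·(-3,0)/9² = (-0.5556,0.0000)
o3: d²=241 > ρ²=15 → inactive
F = F_att + ΣF_rep = (10.6944,-10.5000)
Δp = p'−p = (1.0694,-1.0500); α = Δx/Fx = (77/72) / (385/36) = 1/10
check: Δy/Fy = (-21/20) / (-21/2) = 1/10 ✓

α = 1/10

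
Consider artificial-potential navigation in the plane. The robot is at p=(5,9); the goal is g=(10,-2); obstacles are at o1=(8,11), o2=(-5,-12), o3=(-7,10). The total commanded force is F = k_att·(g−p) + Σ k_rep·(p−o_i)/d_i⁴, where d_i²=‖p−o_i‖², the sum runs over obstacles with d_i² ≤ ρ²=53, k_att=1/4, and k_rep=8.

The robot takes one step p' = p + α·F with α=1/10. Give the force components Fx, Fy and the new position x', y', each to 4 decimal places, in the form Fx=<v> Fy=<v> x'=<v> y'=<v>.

F_att = 1/4·(g−p) = 1/4·(5,-11) = (1.2500,-2.7500)
o1: d²=13 ≤ ρ²=53; F_rep = 8·(-3,-2)/13² = (-0.1420,-0.0947)
o2: d²=541 > ρ²=53 → inactive
o3: d²=145 > ρ²=53 → inactive
F = F_att + ΣF_rep = (1.1080,-2.8447)
p' = p + 1/10·F = (5.1108,8.7155)

Fx=1.1080 Fy=-2.8447 x'=5.1108 y'=8.7155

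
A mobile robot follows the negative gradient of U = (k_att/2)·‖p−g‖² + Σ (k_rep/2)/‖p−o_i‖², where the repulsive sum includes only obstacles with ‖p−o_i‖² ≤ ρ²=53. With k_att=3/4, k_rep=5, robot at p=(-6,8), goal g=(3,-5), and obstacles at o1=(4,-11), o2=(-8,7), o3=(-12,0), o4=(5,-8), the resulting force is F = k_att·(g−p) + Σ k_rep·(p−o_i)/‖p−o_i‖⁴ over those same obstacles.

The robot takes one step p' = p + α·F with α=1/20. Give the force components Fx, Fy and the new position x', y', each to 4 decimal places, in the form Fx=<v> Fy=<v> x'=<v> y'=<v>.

Fx=7.1500 Fy=-9.5500 x'=-5.6425 y'=7.5225

F_att = 3/4·(g−p) = 3/4·(9,-13) = (6.7500,-9.7500)
o1: d²=461 > ρ²=53 → inactive
o2: d²=5 ≤ ρ²=53; F_rep = 5·(2,1)/5² = (0.4000,0.2000)
o3: d²=100 > ρ²=53 → inactive
o4: d²=377 > ρ²=53 → inactive
F = F_att + ΣF_rep = (7.1500,-9.5500)
p' = p + 1/20·F = (-5.6425,7.5225)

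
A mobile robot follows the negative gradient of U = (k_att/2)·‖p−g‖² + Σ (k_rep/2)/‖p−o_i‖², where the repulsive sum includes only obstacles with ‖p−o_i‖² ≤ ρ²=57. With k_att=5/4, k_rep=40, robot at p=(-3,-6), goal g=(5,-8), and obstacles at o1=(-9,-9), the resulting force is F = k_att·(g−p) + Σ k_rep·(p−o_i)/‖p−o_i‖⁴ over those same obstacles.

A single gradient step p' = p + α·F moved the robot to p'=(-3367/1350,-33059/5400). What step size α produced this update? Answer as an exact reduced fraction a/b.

F_att = 5/4·(g−p) = 5/4·(8,-2) = (10.0000,-2.5000)
o1: d²=45 ≤ ρ²=57; F_rep = 40·(6,3)/45² = (0.1185,0.0593)
F = F_att + ΣF_rep = (10.1185,-2.4407)
Δp = p'−p = (0.5059,-0.1220); α = Δx/Fx = (683/1350) / (1366/135) = 1/20
check: Δy/Fy = (-659/5400) / (-659/270) = 1/20 ✓

α = 1/20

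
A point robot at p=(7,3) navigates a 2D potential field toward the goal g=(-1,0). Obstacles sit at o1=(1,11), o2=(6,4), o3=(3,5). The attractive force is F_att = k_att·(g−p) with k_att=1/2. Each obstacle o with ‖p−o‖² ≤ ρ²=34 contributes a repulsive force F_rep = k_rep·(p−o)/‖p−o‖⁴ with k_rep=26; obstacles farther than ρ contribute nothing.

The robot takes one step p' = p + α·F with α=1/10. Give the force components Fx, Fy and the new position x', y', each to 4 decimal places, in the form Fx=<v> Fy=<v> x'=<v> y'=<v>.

Fx=2.7600 Fy=-8.1300 x'=7.2760 y'=2.1870

F_att = 1/2·(g−p) = 1/2·(-8,-3) = (-4.0000,-1.5000)
o1: d²=100 > ρ²=34 → inactive
o2: d²=2 ≤ ρ²=34; F_rep = 26·(1,-1)/2² = (6.5000,-6.5000)
o3: d²=20 ≤ ρ²=34; F_rep = 26·(4,-2)/20² = (0.2600,-0.1300)
F = F_att + ΣF_rep = (2.7600,-8.1300)
p' = p + 1/10·F = (7.2760,2.1870)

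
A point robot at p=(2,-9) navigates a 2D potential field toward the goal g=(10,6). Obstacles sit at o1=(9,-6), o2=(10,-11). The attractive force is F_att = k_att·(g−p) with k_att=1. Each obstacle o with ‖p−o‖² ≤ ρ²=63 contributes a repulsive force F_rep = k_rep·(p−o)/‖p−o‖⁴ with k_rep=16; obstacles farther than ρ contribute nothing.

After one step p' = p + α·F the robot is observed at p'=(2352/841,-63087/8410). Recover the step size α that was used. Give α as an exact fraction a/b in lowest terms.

F_att = 1·(g−p) = 1·(8,15) = (8.0000,15.0000)
o1: d²=58 ≤ ρ²=63; F_rep = 16·(-7,-3)/58² = (-0.0333,-0.0143)
o2: d²=68 > ρ²=63 → inactive
F = F_att + ΣF_rep = (7.9667,14.9857)
Δp = p'−p = (0.7967,1.4986); α = Δx/Fx = (670/841) / (6700/841) = 1/10
check: Δy/Fy = (12603/8410) / (12603/841) = 1/10 ✓

α = 1/10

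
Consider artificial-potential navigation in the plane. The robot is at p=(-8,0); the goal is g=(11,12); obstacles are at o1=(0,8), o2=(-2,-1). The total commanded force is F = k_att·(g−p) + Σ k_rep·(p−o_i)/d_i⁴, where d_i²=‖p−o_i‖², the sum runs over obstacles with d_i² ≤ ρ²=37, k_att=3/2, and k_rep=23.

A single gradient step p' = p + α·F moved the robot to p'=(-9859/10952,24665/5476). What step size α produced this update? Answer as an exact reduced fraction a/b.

F_att = 3/2·(g−p) = 3/2·(19,12) = (28.5000,18.0000)
o1: d²=128 > ρ²=37 → inactive
o2: d²=37 ≤ ρ²=37; F_rep = 23·(-6,1)/37² = (-0.1008,0.0168)
F = F_att + ΣF_rep = (28.3992,18.0168)
Δp = p'−p = (7.0998,4.5042); α = Δx/Fx = (77757/10952) / (77757/2738) = 1/4
check: Δy/Fy = (24665/5476) / (24665/1369) = 1/4 ✓

α = 1/4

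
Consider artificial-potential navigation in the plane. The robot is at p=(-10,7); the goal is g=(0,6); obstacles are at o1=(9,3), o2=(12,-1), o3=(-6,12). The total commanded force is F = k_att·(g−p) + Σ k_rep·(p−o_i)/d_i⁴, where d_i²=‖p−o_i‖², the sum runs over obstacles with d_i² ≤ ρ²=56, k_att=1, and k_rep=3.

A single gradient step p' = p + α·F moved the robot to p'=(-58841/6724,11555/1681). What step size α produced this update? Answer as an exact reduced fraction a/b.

α = 1/8

F_att = 1·(g−p) = 1·(10,-1) = (10.0000,-1.0000)
o1: d²=377 > ρ²=56 → inactive
o2: d²=548 > ρ²=56 → inactive
o3: d²=41 ≤ ρ²=56; F_rep = 3·(-4,-5)/41² = (-0.0071,-0.0089)
F = F_att + ΣF_rep = (9.9929,-1.0089)
Δp = p'−p = (1.2491,-0.1261); α = Δx/Fx = (8399/6724) / (16798/1681) = 1/8
check: Δy/Fy = (-212/1681) / (-1696/1681) = 1/8 ✓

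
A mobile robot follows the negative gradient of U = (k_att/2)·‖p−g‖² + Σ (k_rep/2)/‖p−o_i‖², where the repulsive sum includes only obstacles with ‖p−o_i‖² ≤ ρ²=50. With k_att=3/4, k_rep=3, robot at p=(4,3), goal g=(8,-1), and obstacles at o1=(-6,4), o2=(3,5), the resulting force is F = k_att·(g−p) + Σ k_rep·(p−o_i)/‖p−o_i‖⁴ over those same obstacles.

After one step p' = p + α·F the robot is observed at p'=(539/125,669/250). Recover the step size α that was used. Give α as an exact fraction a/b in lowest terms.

α = 1/10

F_att = 3/4·(g−p) = 3/4·(4,-4) = (3.0000,-3.0000)
o1: d²=101 > ρ²=50 → inactive
o2: d²=5 ≤ ρ²=50; F_rep = 3·(1,-2)/5² = (0.1200,-0.2400)
F = F_att + ΣF_rep = (3.1200,-3.2400)
Δp = p'−p = (0.3120,-0.3240); α = Δx/Fx = (39/125) / (78/25) = 1/10
check: Δy/Fy = (-81/250) / (-81/25) = 1/10 ✓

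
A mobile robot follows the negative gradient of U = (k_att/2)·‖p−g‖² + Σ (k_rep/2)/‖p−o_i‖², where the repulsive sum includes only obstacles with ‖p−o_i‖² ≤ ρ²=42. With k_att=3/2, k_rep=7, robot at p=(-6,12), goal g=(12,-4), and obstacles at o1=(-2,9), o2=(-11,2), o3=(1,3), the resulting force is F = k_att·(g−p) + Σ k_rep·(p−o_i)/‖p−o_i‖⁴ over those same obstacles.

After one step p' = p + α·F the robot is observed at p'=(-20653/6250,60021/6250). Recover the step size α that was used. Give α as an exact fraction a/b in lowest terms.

α = 1/10

F_att = 3/2·(g−p) = 3/2·(18,-16) = (27.0000,-24.0000)
o1: d²=25 ≤ ρ²=42; F_rep = 7·(-4,3)/25² = (-0.0448,0.0336)
o2: d²=125 > ρ²=42 → inactive
o3: d²=130 > ρ²=42 → inactive
F = F_att + ΣF_rep = (26.9552,-23.9664)
Δp = p'−p = (2.6955,-2.3966); α = Δx/Fx = (16847/6250) / (16847/625) = 1/10
check: Δy/Fy = (-14979/6250) / (-14979/625) = 1/10 ✓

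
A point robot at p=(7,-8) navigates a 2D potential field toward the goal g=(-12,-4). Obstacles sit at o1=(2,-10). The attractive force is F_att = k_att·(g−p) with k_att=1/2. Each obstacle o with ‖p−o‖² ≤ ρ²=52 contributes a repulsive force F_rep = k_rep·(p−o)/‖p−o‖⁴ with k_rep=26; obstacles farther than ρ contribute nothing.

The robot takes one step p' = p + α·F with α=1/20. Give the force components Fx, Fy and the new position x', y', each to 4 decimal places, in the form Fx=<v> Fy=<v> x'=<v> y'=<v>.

Fx=-9.3454 Fy=2.0618 x'=6.5327 y'=-7.8969

F_att = 1/2·(g−p) = 1/2·(-19,4) = (-9.5000,2.0000)
o1: d²=29 ≤ ρ²=52; F_rep = 26·(5,2)/29² = (0.1546,0.0618)
F = F_att + ΣF_rep = (-9.3454,2.0618)
p' = p + 1/20·F = (6.5327,-7.8969)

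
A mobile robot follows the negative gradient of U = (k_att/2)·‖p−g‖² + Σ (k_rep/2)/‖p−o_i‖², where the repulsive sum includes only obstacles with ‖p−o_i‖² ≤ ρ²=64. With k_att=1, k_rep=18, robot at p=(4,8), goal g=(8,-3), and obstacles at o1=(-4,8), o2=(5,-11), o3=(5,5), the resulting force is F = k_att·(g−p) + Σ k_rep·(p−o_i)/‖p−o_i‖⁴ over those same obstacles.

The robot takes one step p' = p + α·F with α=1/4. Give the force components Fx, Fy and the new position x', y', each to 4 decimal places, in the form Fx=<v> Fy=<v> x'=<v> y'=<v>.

F_att = 1·(g−p) = 1·(4,-11) = (4.0000,-11.0000)
o1: d²=64 ≤ ρ²=64; F_rep = 18·(8,0)/64² = (0.0352,0.0000)
o2: d²=362 > ρ²=64 → inactive
o3: d²=10 ≤ ρ²=64; F_rep = 18·(-1,3)/10² = (-0.1800,0.5400)
F = F_att + ΣF_rep = (3.8552,-10.4600)
p' = p + 1/4·F = (4.9638,5.3850)

Fx=3.8552 Fy=-10.4600 x'=4.9638 y'=5.3850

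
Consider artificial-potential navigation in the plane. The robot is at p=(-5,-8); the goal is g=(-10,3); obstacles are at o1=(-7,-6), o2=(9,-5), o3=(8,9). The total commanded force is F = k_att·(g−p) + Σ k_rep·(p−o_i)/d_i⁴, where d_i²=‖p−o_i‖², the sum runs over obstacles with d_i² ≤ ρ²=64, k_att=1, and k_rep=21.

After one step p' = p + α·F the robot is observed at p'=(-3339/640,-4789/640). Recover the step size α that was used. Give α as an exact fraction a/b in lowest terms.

F_att = 1·(g−p) = 1·(-5,11) = (-5.0000,11.0000)
o1: d²=8 ≤ ρ²=64; F_rep = 21·(2,-2)/8² = (0.6562,-0.6562)
o2: d²=205 > ρ²=64 → inactive
o3: d²=458 > ρ²=64 → inactive
F = F_att + ΣF_rep = (-4.3438,10.3438)
Δp = p'−p = (-0.2172,0.5172); α = Δx/Fx = (-139/640) / (-139/32) = 1/20
check: Δy/Fy = (331/640) / (331/32) = 1/20 ✓

α = 1/20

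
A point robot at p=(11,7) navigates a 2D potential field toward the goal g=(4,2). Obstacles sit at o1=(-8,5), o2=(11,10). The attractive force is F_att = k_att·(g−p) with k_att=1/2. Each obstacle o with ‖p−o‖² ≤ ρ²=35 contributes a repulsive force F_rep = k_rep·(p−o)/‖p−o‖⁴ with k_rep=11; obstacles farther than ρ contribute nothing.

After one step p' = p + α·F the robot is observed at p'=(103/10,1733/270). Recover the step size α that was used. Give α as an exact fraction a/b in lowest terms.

F_att = 1/2·(g−p) = 1/2·(-7,-5) = (-3.5000,-2.5000)
o1: d²=365 > ρ²=35 → inactive
o2: d²=9 ≤ ρ²=35; F_rep = 11·(0,-3)/9² = (0.0000,-0.4074)
F = F_att + ΣF_rep = (-3.5000,-2.9074)
Δp = p'−p = (-0.7000,-0.5815); α = Δx/Fx = (-7/10) / (-7/2) = 1/5
check: Δy/Fy = (-157/270) / (-157/54) = 1/5 ✓

α = 1/5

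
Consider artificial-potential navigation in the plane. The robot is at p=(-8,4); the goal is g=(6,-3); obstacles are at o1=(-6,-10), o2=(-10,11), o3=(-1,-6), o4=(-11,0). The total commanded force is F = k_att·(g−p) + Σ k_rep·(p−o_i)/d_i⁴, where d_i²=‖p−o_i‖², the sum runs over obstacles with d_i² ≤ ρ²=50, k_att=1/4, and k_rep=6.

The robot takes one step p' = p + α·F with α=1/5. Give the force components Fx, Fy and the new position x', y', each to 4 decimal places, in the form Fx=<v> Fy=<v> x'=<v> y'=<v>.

F_att = 1/4·(g−p) = 1/4·(14,-7) = (3.5000,-1.7500)
o1: d²=200 > ρ²=50 → inactive
o2: d²=53 > ρ²=50 → inactive
o3: d²=149 > ρ²=50 → inactive
o4: d²=25 ≤ ρ²=50; F_rep = 6·(3,4)/25² = (0.0288,0.0384)
F = F_att + ΣF_rep = (3.5288,-1.7116)
p' = p + 1/5·F = (-7.2942,3.6577)

Fx=3.5288 Fy=-1.7116 x'=-7.2942 y'=3.6577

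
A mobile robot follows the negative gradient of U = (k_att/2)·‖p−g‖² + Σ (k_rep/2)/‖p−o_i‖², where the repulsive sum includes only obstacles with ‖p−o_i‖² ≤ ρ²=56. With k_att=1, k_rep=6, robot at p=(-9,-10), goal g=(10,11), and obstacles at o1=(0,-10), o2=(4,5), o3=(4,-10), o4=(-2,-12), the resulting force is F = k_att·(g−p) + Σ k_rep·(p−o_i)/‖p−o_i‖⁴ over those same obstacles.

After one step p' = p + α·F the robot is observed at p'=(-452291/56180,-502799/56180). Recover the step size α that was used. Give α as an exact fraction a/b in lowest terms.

α = 1/20

F_att = 1·(g−p) = 1·(19,21) = (19.0000,21.0000)
o1: d²=81 > ρ²=56 → inactive
o2: d²=394 > ρ²=56 → inactive
o3: d²=169 > ρ²=56 → inactive
o4: d²=53 ≤ ρ²=56; F_rep = 6·(-7,2)/53² = (-0.0150,0.0043)
F = F_att + ΣF_rep = (18.9850,21.0043)
Δp = p'−p = (0.9493,1.0502); α = Δx/Fx = (53329/56180) / (53329/2809) = 1/20
check: Δy/Fy = (59001/56180) / (59001/2809) = 1/20 ✓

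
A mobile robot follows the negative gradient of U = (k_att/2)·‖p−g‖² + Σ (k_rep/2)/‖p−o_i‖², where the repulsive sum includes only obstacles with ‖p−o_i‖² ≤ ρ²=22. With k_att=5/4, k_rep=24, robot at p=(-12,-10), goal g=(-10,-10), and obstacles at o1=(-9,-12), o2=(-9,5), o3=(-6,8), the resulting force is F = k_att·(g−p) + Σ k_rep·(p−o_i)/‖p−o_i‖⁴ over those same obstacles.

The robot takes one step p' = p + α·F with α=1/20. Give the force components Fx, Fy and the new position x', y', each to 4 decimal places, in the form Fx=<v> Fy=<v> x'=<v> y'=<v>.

Fx=2.0740 Fy=0.2840 x'=-11.8963 y'=-9.9858

F_att = 5/4·(g−p) = 5/4·(2,0) = (2.5000,0.0000)
o1: d²=13 ≤ ρ²=22; F_rep = 24·(-3,2)/13² = (-0.4260,0.2840)
o2: d²=234 > ρ²=22 → inactive
o3: d²=360 > ρ²=22 → inactive
F = F_att + ΣF_rep = (2.0740,0.2840)
p' = p + 1/20·F = (-11.8963,-9.9858)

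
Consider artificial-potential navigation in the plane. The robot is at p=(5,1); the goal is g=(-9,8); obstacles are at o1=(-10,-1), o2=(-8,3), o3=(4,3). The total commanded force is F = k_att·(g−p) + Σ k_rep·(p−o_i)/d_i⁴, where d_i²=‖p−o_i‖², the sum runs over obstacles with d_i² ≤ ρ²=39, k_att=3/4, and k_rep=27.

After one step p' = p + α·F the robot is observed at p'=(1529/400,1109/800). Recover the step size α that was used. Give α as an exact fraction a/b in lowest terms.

α = 1/8

F_att = 3/4·(g−p) = 3/4·(-14,7) = (-10.5000,5.2500)
o1: d²=229 > ρ²=39 → inactive
o2: d²=173 > ρ²=39 → inactive
o3: d²=5 ≤ ρ²=39; F_rep = 27·(1,-2)/5² = (1.0800,-2.1600)
F = F_att + ΣF_rep = (-9.4200,3.0900)
Δp = p'−p = (-1.1775,0.3862); α = Δx/Fx = (-471/400) / (-471/50) = 1/8
check: Δy/Fy = (309/800) / (309/100) = 1/8 ✓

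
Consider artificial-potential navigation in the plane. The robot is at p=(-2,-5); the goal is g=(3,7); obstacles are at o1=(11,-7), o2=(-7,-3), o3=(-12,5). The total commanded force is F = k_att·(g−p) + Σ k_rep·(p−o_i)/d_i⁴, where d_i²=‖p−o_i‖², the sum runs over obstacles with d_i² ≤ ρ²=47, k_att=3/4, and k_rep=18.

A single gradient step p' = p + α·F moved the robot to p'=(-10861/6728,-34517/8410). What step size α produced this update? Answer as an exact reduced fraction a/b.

α = 1/10

F_att = 3/4·(g−p) = 3/4·(5,12) = (3.7500,9.0000)
o1: d²=173 > ρ²=47 → inactive
o2: d²=29 ≤ ρ²=47; F_rep = 18·(5,-2)/29² = (0.1070,-0.0428)
o3: d²=200 > ρ²=47 → inactive
F = F_att + ΣF_rep = (3.8570,8.9572)
Δp = p'−p = (0.3857,0.8957); α = Δx/Fx = (2595/6728) / (12975/3364) = 1/10
check: Δy/Fy = (7533/8410) / (7533/841) = 1/10 ✓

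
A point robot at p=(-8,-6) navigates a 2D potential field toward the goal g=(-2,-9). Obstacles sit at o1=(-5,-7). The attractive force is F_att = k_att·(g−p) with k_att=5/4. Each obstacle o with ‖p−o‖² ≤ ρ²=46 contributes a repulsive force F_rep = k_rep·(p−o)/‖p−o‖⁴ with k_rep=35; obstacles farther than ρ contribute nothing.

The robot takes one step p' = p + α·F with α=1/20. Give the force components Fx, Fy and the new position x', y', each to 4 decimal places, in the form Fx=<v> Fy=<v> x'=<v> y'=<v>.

Fx=6.4500 Fy=-3.4000 x'=-7.6775 y'=-6.1700

F_att = 5/4·(g−p) = 5/4·(6,-3) = (7.5000,-3.7500)
o1: d²=10 ≤ ρ²=46; F_rep = 35·(-3,1)/10² = (-1.0500,0.3500)
F = F_att + ΣF_rep = (6.4500,-3.4000)
p' = p + 1/20·F = (-7.6775,-6.1700)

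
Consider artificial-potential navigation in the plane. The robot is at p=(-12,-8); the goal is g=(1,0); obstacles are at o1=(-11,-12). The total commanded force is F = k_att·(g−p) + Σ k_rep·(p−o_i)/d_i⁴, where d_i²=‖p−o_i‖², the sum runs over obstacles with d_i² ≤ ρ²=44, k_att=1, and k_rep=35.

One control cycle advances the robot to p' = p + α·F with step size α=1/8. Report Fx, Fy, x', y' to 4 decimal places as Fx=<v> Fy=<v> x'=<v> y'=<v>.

F_att = 1·(g−p) = 1·(13,8) = (13.0000,8.0000)
o1: d²=17 ≤ ρ²=44; F_rep = 35·(-1,4)/17² = (-0.1211,0.4844)
F = F_att + ΣF_rep = (12.8789,8.4844)
p' = p + 1/8·F = (-10.3901,-6.9394)

Fx=12.8789 Fy=8.4844 x'=-10.3901 y'=-6.9394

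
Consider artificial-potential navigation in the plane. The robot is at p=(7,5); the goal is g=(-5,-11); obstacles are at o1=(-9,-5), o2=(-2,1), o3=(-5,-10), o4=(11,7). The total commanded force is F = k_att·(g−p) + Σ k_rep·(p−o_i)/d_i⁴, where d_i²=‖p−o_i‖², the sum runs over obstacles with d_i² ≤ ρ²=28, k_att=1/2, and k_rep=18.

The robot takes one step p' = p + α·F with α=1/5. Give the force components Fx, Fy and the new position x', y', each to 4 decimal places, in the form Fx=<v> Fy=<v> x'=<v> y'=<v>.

F_att = 1/2·(g−p) = 1/2·(-12,-16) = (-6.0000,-8.0000)
o1: d²=356 > ρ²=28 → inactive
o2: d²=97 > ρ²=28 → inactive
o3: d²=369 > ρ²=28 → inactive
o4: d²=20 ≤ ρ²=28; F_rep = 18·(-4,-2)/20² = (-0.1800,-0.0900)
F = F_att + ΣF_rep = (-6.1800,-8.0900)
p' = p + 1/5·F = (5.7640,3.3820)

Fx=-6.1800 Fy=-8.0900 x'=5.7640 y'=3.3820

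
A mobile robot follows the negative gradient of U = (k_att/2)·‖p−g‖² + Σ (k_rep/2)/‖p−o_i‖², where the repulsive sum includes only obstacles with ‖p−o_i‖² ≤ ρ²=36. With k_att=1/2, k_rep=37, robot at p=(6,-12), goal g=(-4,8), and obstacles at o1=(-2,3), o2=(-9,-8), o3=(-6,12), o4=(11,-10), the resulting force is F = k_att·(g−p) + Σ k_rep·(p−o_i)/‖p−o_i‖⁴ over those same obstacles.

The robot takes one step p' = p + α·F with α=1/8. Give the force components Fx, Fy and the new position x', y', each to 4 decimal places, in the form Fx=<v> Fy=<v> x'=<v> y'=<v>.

Fx=-5.2200 Fy=9.9120 x'=5.3475 y'=-10.7610

F_att = 1/2·(g−p) = 1/2·(-10,20) = (-5.0000,10.0000)
o1: d²=289 > ρ²=36 → inactive
o2: d²=241 > ρ²=36 → inactive
o3: d²=720 > ρ²=36 → inactive
o4: d²=29 ≤ ρ²=36; F_rep = 37·(-5,-2)/29² = (-0.2200,-0.0880)
F = F_att + ΣF_rep = (-5.2200,9.9120)
p' = p + 1/8·F = (5.3475,-10.7610)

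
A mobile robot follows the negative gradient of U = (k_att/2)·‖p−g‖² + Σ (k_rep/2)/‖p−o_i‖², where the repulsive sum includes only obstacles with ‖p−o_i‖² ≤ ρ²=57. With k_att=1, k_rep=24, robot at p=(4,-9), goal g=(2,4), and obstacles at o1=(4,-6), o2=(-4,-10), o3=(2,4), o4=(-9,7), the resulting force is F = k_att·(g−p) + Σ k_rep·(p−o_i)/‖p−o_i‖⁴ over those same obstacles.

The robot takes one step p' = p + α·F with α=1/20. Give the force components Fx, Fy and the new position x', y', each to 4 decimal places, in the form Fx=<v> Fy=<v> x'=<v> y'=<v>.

Fx=-2.0000 Fy=12.1111 x'=3.9000 y'=-8.3944

F_att = 1·(g−p) = 1·(-2,13) = (-2.0000,13.0000)
o1: d²=9 ≤ ρ²=57; F_rep = 24·(0,-3)/9² = (0.0000,-0.8889)
o2: d²=65 > ρ²=57 → inactive
o3: d²=173 > ρ²=57 → inactive
o4: d²=425 > ρ²=57 → inactive
F = F_att + ΣF_rep = (-2.0000,12.1111)
p' = p + 1/20·F = (3.9000,-8.3944)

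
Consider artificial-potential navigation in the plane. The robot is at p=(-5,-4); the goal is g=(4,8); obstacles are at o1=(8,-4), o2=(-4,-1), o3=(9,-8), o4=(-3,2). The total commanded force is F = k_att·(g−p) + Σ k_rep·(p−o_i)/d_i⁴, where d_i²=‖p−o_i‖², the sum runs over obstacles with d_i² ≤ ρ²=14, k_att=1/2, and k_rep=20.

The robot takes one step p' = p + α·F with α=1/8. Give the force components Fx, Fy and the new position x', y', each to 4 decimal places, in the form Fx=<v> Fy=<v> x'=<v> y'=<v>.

F_att = 1/2·(g−p) = 1/2·(9,12) = (4.5000,6.0000)
o1: d²=169 > ρ²=14 → inactive
o2: d²=10 ≤ ρ²=14; F_rep = 20·(-1,-3)/10² = (-0.2000,-0.6000)
o3: d²=212 > ρ²=14 → inactive
o4: d²=40 > ρ²=14 → inactive
F = F_att + ΣF_rep = (4.3000,5.4000)
p' = p + 1/8·F = (-4.4625,-3.3250)

Fx=4.3000 Fy=5.4000 x'=-4.4625 y'=-3.3250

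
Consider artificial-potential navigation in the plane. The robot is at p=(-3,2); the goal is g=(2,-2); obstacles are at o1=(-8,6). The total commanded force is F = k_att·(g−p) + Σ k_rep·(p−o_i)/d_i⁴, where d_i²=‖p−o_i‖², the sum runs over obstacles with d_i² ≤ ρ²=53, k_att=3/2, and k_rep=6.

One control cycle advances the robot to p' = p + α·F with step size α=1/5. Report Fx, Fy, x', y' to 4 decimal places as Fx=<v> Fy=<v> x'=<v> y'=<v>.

Fx=7.5178 Fy=-6.0143 x'=-1.4964 y'=0.7971

F_att = 3/2·(g−p) = 3/2·(5,-4) = (7.5000,-6.0000)
o1: d²=41 ≤ ρ²=53; F_rep = 6·(5,-4)/41² = (0.0178,-0.0143)
F = F_att + ΣF_rep = (7.5178,-6.0143)
p' = p + 1/5·F = (-1.4964,0.7971)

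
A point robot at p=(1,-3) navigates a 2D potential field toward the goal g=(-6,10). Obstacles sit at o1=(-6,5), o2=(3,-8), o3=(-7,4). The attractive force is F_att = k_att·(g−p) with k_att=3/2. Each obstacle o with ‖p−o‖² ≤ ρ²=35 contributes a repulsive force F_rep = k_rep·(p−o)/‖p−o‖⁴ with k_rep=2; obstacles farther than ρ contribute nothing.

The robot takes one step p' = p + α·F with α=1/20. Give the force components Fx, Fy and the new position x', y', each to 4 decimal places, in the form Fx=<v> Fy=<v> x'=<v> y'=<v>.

F_att = 3/2·(g−p) = 3/2·(-7,13) = (-10.5000,19.5000)
o1: d²=113 > ρ²=35 → inactive
o2: d²=29 ≤ ρ²=35; F_rep = 2·(-2,5)/29² = (-0.0048,0.0119)
o3: d²=113 > ρ²=35 → inactive
F = F_att + ΣF_rep = (-10.5048,19.5119)
p' = p + 1/20·F = (0.4748,-2.0244)

Fx=-10.5048 Fy=19.5119 x'=0.4748 y'=-2.0244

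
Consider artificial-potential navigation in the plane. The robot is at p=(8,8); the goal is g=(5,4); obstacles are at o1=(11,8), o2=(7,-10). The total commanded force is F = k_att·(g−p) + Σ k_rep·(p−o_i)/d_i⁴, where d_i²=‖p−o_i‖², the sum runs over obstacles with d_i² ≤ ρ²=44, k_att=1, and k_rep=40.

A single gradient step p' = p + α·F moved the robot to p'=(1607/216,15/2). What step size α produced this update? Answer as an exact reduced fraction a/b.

α = 1/8

F_att = 1·(g−p) = 1·(-3,-4) = (-3.0000,-4.0000)
o1: d²=9 ≤ ρ²=44; F_rep = 40·(-3,0)/9² = (-1.4815,0.0000)
o2: d²=325 > ρ²=44 → inactive
F = F_att + ΣF_rep = (-4.4815,-4.0000)
Δp = p'−p = (-0.5602,-0.5000); α = Δx/Fx = (-121/216) / (-121/27) = 1/8
check: Δy/Fy = (-1/2) / (-4) = 1/8 ✓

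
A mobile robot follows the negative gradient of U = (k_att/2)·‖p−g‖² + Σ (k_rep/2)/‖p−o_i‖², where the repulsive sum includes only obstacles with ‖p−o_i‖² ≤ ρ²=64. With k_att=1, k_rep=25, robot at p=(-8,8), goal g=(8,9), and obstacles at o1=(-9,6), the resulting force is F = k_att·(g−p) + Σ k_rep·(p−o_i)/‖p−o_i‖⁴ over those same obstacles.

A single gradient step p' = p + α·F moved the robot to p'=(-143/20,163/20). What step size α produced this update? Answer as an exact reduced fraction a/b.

F_att = 1·(g−p) = 1·(16,1) = (16.0000,1.0000)
o1: d²=5 ≤ ρ²=64; F_rep = 25·(1,2)/5² = (1.0000,2.0000)
F = F_att + ΣF_rep = (17.0000,3.0000)
Δp = p'−p = (0.8500,0.1500); α = Δx/Fx = (17/20) / (17) = 1/20
check: Δy/Fy = (3/20) / (3) = 1/20 ✓

α = 1/20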